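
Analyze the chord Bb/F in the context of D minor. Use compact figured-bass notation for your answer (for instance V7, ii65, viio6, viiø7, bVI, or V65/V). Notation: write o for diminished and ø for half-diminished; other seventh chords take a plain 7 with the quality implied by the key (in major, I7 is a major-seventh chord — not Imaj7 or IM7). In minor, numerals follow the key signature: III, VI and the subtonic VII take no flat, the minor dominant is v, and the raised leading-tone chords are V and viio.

The pitches Bb-D-F form a major triad rooted on Bb.
In D minor, Bb is the submediant; the diatonic major triad there is VI.
With F in the bass the chord is in second inversion, so the figured bass is 64.

VI64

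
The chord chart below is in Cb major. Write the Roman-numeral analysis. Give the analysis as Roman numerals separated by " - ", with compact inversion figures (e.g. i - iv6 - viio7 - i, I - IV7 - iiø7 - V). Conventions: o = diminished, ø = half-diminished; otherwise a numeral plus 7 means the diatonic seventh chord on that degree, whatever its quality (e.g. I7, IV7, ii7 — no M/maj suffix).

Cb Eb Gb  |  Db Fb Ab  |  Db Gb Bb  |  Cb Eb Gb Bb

I - ii - V64 - I7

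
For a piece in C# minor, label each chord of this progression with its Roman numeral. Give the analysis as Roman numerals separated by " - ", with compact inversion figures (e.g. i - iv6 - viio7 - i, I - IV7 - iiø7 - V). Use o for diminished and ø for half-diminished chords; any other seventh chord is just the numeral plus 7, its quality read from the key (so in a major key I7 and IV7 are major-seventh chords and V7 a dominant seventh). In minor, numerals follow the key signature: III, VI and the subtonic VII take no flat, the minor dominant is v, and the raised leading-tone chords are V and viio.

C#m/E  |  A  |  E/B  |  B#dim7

i6 - VI - III64 - viio7

C#m/E has root C#, degree 1 in C# minor, so i6.
A: major triad on A = scale degree 6 → VI.
E/B has root E, degree 3 in C# minor, so III64.
B#dim7 has root B#, degree 7 in C# minor, so viio7.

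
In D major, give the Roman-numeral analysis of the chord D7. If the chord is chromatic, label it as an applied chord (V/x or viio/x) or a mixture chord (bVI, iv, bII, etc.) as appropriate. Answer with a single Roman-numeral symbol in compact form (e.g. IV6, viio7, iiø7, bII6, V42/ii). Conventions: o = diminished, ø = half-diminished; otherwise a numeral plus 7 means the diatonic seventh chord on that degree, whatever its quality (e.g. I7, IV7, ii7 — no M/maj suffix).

Stacked in thirds the chord is D-F#-A-C: a dominant seventh chord on D.
D is not a diatonic chord root with this quality in D major, but it lies a perfect fifth above G (IV), so the chord functions as an applied dominant of IV.

V7/IV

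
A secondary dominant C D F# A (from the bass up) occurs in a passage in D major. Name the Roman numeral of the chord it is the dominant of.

IV

The chord is a dominant seventh chord on D.
A dominant resolves down a perfect fifth: D → G. In D major, G is scale degree 4, i.e. IV.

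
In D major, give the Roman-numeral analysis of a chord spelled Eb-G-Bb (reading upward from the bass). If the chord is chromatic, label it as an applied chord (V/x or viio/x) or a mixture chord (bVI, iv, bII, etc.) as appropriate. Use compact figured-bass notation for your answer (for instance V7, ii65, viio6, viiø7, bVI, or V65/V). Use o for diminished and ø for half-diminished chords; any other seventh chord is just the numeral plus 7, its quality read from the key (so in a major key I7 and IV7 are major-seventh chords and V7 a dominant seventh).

bII

Stacked in thirds the chord is Eb-G-Bb: a major triad on Eb.
Eb is the lowered second degree of D major (diatonic 2 would be E). This is the Neapolitan chord — a major triad on the lowered second degree.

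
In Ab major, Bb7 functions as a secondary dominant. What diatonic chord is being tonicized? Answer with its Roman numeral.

V

The chord is a dominant seventh chord on Bb.
A dominant resolves down a perfect fifth: Bb → Eb. In Ab major, Eb is scale degree 5, i.e. V.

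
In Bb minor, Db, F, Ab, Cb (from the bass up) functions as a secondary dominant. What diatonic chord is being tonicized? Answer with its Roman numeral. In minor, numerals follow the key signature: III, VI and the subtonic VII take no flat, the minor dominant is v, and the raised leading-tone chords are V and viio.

VI

The chord is a dominant seventh chord on Db.
A dominant resolves down a perfect fifth: Db → Gb. In Bb minor, Gb is scale degree 6, i.e. VI.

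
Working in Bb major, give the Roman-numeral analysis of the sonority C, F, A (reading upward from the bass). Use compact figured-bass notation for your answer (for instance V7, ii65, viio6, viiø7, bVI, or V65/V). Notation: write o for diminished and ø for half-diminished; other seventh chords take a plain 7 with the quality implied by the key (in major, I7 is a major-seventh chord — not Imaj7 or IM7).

The pitches F-A-C form a major triad rooted on F.
In Bb major, F is the dominant; the diatonic major triad there is V.
With C in the bass the chord is in second inversion, so the figured bass is 64.

V64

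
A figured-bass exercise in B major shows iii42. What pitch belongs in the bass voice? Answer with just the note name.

iii in B major has root D#; the chord is D#-F#-A#-C#.
The figure 42 means third inversion — the seventh is in the bass.

C#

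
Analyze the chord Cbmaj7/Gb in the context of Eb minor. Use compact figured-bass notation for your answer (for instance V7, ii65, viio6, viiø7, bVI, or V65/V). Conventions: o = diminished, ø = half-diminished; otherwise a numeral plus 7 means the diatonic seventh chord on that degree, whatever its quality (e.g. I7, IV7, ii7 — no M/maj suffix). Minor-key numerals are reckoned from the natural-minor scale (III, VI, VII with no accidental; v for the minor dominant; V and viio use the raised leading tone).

Stacked in thirds the chord is Cb-Eb-Gb-Bb: a major seventh chord on Cb.
Cb is scale degree 6 in Eb minor, and a major seventh chord on that degree is written VI7.
With Gb in the bass the chord is in second inversion, so the figured bass is 43.

VI43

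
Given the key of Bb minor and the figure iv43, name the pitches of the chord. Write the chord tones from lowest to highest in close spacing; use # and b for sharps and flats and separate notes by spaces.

Bb Db Eb Gb

In Bb minor, the subdominant is Eb, and the diatonic chord built there is a minor seventh chord.
That chord is spelled Eb-Gb-Bb-Db.
The figured bass 43 indicates second inversion, placing the fifth (Bb) in the bass: Bb-Db-Eb-Gb.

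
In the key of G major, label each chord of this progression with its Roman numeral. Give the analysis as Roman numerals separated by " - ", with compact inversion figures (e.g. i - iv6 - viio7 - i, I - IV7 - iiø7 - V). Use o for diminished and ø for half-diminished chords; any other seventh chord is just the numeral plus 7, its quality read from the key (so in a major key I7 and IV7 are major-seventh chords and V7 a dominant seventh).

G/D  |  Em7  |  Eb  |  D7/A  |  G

G/D: major triad on G = scale degree 1 → I64.
Em7 has root E, degree 6 in G major, so vi7.
Eb: Eb with this quality isn't in the key; it's bVI, borrowed from the parallel minor.
D7/A: root D is the dominant; dominant seventh chord there is V43.
G: root G is the tonic; major triad there is I.

I64 - vi7 - bVI - V43 - I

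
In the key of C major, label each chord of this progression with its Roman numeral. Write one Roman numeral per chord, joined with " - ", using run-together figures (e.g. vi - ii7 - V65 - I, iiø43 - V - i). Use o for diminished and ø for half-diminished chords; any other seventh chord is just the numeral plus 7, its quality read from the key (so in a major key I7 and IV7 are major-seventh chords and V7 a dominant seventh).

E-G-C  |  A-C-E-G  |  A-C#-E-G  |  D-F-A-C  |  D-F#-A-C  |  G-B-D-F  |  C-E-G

E-G-C: root C is the tonic; major triad there is I6.
A-C-E-G: minor seventh chord on A = scale degree 6 → vi7.
A-C#-E-G: chromatic; A is V of ii, so V7/ii.
D-F-A-C has root D, degree 2 in C major, so ii7.
D-F#-A-C: chromatic; D is V of V, so V7/V.
G-B-D-F: dominant seventh chord on G = scale degree 5 → V7.
C-E-G: root C is the tonic; major triad there is I.

I6 - vi7 - V7/ii - ii7 - V7/V - V7 - I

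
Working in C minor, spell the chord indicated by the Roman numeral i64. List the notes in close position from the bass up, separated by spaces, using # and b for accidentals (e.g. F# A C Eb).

G C Eb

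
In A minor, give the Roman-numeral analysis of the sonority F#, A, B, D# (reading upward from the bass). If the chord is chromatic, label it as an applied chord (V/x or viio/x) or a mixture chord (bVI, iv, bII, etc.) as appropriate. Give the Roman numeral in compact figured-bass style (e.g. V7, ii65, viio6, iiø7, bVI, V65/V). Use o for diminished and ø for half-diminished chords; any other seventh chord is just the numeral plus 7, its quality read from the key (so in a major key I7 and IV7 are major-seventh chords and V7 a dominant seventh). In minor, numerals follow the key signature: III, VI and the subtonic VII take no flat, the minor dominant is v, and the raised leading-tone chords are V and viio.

V43/V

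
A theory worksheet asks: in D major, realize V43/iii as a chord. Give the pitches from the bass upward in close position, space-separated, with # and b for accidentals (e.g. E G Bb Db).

G# B C# E#

V43/iii is a secondary dominant — the dominant seventh of iii. iii in D major is F#, so the applied chord's root is C#, a perfect fifth above.
Building a dominant seventh chord on C# gives C#-E#-G#-B.
The figured bass 43 indicates second inversion, placing the fifth (G#) in the bass: G#-B-C#-E#.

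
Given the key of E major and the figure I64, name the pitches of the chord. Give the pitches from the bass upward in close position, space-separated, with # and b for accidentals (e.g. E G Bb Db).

In E major, scale degree 1 is E, and the diatonic chord built there is a major triad.
That chord is spelled E-G#-B.
With the 64 figure the chord is in second inversion; from the bass B upward in close position it reads B-E-G#.

B E G#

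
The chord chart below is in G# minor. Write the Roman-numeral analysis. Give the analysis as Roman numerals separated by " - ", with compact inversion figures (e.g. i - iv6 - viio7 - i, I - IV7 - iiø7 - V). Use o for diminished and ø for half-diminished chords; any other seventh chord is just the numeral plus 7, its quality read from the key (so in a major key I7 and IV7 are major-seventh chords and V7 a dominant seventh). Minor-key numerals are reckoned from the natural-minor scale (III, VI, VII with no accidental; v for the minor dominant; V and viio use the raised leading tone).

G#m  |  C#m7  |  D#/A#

i - iv7 - V64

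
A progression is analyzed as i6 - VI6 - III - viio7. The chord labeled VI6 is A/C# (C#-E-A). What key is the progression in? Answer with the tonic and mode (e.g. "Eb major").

C# minor

VI6 is given as C#-E-A — a major triad with root A.
Counting down 5 scale steps from A places the tonic on C#; a major triad on degree 6 is diatonic only in minor.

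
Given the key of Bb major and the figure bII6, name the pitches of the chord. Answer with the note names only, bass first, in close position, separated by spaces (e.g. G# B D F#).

Eb Gb Cb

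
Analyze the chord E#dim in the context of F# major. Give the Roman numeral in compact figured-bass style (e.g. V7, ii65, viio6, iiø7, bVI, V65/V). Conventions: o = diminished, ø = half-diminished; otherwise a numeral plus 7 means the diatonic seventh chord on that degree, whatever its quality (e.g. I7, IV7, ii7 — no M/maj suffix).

The pitches E#-G#-B form a diminished triad rooted on E#.
In F# major, E# is the leading tone; the diatonic diminished triad there is viio.

viio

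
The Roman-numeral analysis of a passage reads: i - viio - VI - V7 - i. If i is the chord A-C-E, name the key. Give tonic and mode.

The anchor chord is a minor triad on A, labeled i.
If A is scale degree 1 and the mode makes that degree carry a minor triad, the tonic is A and the mode is minor.

A minor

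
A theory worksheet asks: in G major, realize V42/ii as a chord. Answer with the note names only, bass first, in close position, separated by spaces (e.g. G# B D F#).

D E G# B

The slash means an applied dominant: we want the dominant of ii. In G major, ii is A minor, and its dominant is built on E.
Building a dominant seventh chord on E gives E-G#-B-D.
With the 42 figure the chord is in third inversion; from the bass D upward in close position it reads D-E-G#-B.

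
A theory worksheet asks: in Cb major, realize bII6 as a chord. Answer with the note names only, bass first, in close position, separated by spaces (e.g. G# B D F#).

Fb Abb Dbb

bII6 is the Neapolitan sixth — a major triad on the lowered second degree, here in its customary first inversion. In Cb major that root is Dbb.
So the chord is Dbb-Fb-Abb.
The figured bass 6 indicates first inversion, placing the third (Fb) in the bass: Fb-Abb-Dbb.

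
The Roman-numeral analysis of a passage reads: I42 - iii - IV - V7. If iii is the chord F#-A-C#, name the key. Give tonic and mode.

The anchor chord is a minor triad on F#, labeled iii.
If F# is scale degree 3 and the mode makes that degree carry a minor triad, the tonic is D and the mode is major.

D major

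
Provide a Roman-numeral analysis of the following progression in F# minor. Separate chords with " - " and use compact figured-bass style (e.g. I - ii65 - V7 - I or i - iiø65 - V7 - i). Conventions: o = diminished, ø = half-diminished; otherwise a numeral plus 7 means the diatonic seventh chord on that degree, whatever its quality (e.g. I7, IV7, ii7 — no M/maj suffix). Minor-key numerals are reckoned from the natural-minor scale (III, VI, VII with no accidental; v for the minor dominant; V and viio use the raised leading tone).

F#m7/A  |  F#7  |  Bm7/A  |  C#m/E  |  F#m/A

i65 - V7/iv - iv42 - v6 - i6

F#m7/A: minor seventh chord on F# = scale degree 1 → i65.
F#7 is the secondary dominant of iv (dominant seventh chord on F#): V7/iv.
Bm7/A has root B, degree 4 in F# minor, so iv42.
C#m/E has root C#, degree 5 in F# minor, so v6.
F#m/A: root F# is the tonic; minor triad there is i6.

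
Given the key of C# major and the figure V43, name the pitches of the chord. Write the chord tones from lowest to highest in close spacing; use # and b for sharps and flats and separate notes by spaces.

D# F# G# B#

The numeral's case and figure indicate a dominant seventh chord. In C# major its root, the dominant, is G#.
That chord is spelled G#-B#-D#-F#.
The figured bass 43 indicates second inversion, placing the fifth (D#) in the bass: D#-F#-G#-B#.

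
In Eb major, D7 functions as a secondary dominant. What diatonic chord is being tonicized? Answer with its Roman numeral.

iii

The chord is a dominant seventh chord on D.
A dominant resolves down a perfect fifth: D → G. In Eb major, G is scale degree 3, i.e. iii.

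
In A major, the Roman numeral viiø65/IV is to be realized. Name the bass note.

The applied chord viiø65/IV is rooted on C#: C#-E-G-B.
The figure 65 means first inversion — the third is in the bass.

E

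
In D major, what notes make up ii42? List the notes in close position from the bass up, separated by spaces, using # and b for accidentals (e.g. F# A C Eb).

D E G B

In D major, the supertonic is E, and the diatonic chord built there is a minor seventh chord.
That chord is spelled E-G-B-D.
With the 42 figure the chord is in third inversion; from the bass D upward in close position it reads D-E-G-B.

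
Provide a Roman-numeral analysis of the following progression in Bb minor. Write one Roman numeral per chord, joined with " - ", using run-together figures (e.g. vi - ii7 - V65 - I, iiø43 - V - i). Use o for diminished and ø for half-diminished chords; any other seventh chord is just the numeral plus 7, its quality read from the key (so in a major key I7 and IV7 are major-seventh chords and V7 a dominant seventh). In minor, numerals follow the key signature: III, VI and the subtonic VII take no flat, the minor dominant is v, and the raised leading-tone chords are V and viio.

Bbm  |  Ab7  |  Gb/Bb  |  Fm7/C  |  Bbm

i - VII7 - VI6 - v43 - i

Bbm: minor triad on Bb = scale degree 1 → i.
Ab7 has root Ab, degree 7 in Bb minor, so VII7.
Gb/Bb has root Gb, degree 6 in Bb minor, so VI6.
Fm7/C: root F is the dominant; minor seventh chord there is v43.
Bbm: root Bb is the tonic; minor triad there is i.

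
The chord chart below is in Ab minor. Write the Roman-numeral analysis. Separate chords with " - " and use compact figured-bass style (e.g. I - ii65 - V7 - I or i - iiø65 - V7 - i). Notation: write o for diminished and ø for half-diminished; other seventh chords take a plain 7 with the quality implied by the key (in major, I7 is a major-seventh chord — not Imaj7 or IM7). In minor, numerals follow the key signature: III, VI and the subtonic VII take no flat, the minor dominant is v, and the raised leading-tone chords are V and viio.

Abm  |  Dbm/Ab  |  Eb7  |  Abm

Abm has root Ab, degree 1 in Ab minor, so i.
Dbm/Ab: minor triad on Db = scale degree 4 → iv64.
Eb7: root Eb is the dominant; dominant seventh chord there is V7.
Abm: minor triad on Ab = scale degree 1 → i.

i - iv64 - V7 - i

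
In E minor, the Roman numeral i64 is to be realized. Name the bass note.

i in E minor has root E; the chord is E-G-B.
The figure 64 means second inversion — the fifth is in the bass.

B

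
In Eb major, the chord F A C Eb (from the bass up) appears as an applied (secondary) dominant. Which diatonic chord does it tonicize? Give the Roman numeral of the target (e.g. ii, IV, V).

The chord is a dominant seventh chord on F.
A dominant resolves down a perfect fifth: F → Bb. In Eb major, Bb is scale degree 5, i.e. V.

V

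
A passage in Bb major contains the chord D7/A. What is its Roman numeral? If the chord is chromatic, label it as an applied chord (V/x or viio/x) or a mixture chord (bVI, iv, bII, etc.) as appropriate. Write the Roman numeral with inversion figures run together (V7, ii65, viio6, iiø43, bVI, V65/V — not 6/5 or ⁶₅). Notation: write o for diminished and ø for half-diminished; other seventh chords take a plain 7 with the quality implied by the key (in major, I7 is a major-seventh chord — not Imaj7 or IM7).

V43/vi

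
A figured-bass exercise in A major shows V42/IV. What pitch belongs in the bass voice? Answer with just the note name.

G

The applied chord V42/IV is rooted on A: A-C#-E-G.
The figure 42 means third inversion — the seventh is in the bass.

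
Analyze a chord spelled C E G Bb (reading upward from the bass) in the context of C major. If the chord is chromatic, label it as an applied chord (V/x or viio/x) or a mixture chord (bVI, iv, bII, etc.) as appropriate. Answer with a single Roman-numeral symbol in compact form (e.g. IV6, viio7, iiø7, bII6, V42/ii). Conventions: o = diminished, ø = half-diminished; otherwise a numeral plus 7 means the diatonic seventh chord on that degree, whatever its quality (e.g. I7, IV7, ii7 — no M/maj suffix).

The pitches C-E-G-Bb form a dominant seventh chord rooted on C.
C is not a diatonic chord root with this quality in C major, but it lies a perfect fifth above F (IV), so the chord functions as an applied dominant of IV.

V7/IV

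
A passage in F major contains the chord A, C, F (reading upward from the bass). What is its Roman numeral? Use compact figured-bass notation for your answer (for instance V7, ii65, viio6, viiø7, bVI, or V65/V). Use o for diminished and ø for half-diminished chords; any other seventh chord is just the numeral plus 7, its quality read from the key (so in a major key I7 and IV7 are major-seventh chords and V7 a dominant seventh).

I6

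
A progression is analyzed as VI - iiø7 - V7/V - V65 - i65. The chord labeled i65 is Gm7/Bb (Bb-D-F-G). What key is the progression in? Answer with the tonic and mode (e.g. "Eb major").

G minor

The anchor chord is a minor seventh chord on G, labeled i65.
If G is scale degree 1 and the mode makes that degree carry a minor seventh chord, the tonic is G and the mode is minor.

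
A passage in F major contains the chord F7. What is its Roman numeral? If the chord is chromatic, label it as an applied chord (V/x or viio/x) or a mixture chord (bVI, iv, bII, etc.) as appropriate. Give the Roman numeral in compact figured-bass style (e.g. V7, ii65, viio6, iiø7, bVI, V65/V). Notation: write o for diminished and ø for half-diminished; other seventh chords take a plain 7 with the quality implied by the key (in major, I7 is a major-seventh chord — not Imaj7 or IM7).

V7/IV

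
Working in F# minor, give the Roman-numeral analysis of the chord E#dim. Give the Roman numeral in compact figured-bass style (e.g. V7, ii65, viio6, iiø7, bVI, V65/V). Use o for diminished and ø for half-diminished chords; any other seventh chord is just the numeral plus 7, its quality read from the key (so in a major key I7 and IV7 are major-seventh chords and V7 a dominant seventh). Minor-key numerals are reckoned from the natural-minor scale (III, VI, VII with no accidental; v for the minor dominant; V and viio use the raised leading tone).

Stacked in thirds the chord is E#-G#-B: a diminished triad on E#.
E# is scale degree 7 in F# minor, and a diminished triad on that degree is written viio.

viio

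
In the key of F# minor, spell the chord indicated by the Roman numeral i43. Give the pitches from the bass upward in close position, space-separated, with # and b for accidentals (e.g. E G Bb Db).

C# E F# A

In F# minor, scale degree 1 is F#, and the diatonic chord built there is a minor seventh chord.
That chord is spelled F#-A-C#-E.
The figured bass 43 indicates second inversion, placing the fifth (C#) in the bass: C#-E-F#-A.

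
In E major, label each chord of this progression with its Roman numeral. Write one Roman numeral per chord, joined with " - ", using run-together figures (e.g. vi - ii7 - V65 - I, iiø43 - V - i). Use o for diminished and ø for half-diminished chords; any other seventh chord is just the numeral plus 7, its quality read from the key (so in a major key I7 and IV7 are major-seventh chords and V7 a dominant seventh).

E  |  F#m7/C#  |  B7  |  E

E: major triad on E = scale degree 1 → I.
F#m7/C#: root F# is the supertonic; minor seventh chord there is ii43.
B7: root B is the dominant; dominant seventh chord there is V7.
E has root E, degree 1 in E major, so I.

I - ii43 - V7 - I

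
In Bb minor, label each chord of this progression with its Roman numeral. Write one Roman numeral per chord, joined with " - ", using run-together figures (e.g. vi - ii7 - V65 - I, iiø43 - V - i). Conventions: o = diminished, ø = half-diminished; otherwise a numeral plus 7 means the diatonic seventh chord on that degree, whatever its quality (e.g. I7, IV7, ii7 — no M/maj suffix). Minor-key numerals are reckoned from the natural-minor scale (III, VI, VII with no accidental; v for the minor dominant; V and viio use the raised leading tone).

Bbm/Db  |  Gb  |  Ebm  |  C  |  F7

Bbm/Db: minor triad on Bb = scale degree 1 → i6.
Gb: root Gb is the submediant; major triad there is VI.
Ebm has root Eb, degree 4 in Bb minor, so iv.
C: chromatic; C is V of V, so V/V.
F7: dominant seventh chord on F = scale degree 5 → V7.

i6 - VI - iv - V/V - V7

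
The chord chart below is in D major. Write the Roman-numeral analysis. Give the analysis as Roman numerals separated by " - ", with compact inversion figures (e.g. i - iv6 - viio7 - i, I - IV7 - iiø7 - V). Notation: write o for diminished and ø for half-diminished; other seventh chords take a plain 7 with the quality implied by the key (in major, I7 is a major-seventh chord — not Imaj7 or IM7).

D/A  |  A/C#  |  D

D/A: major triad on D = scale degree 1 → I64.
A/C#: major triad on A = scale degree 5 → V6.
D has root D, degree 1 in D major, so I.

I64 - V6 - I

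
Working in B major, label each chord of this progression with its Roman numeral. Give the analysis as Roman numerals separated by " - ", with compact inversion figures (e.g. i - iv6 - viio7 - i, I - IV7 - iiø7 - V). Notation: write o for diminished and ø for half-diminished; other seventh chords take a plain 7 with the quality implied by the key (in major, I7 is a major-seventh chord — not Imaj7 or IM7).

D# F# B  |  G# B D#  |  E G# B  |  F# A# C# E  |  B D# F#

I6 - vi - IV - V7 - I

D#-F#-B: root B is the tonic; major triad there is I6.
G#-B-D#: root G# is the submediant; minor triad there is vi.
E-G#-B: root E is the subdominant; major triad there is IV.
F#-A#-C#-E has root F#, degree 5 in B major, so V7.
B-D#-F# has root B, degree 1 in B major, so I.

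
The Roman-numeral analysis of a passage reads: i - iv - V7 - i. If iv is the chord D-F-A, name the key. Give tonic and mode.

A minor

iv is given as D-F-A — a minor triad with root D.
iv on D implies D is the subdominant; that puts the tonic at A, and the lowercase numeral fits minor mode.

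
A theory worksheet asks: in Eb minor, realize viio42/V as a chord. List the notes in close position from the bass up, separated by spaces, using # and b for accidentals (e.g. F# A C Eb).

The slash marks an applied leading-tone chord: viio of V. In Eb minor, V is Bb, so the leading tone to it is A, a half step below.
Building a fully diminished seventh chord on A gives A-C-Eb-Gb.
With the 42 figure the chord is in third inversion; from the bass Gb upward in close position it reads Gb-A-C-Eb.

Gb A C Eb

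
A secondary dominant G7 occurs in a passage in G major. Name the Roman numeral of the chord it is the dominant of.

IV

The chord is a dominant seventh chord on G.
A dominant resolves down a perfect fifth: G → C. In G major, C is scale degree 4, i.e. IV.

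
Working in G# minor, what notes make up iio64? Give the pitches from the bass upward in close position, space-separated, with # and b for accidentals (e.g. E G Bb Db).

E A# C#

The numeral's case and figure indicate a diminished triad. In G# minor its root, the supertonic, is A#.
That chord is spelled A#-C#-E.
The figured bass 64 indicates second inversion, placing the fifth (E) in the bass: E-A#-C#.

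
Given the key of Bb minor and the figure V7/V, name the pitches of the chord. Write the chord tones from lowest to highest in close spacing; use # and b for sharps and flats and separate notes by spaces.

C E G Bb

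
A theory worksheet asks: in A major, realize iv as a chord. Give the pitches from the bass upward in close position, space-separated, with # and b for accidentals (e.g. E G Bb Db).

Scale degree 4 in A major is D; here the chord built on it is altered to a minor triad. iv is the minor subdominant, borrowed from the parallel minor.
So the chord is D-F-A, a minor triad.

D F A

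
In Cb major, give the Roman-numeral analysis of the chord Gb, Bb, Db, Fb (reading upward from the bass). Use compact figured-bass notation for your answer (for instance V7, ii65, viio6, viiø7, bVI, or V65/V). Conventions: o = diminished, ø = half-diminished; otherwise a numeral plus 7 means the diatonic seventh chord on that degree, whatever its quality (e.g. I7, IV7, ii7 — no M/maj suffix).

The pitches Gb-Bb-Db-Fb form a dominant seventh chord rooted on Gb.
Gb is scale degree 5 in Cb major, and a dominant seventh chord on that degree is written V7.

V7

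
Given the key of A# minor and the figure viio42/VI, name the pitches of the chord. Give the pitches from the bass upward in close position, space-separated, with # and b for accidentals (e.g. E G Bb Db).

D E# G# B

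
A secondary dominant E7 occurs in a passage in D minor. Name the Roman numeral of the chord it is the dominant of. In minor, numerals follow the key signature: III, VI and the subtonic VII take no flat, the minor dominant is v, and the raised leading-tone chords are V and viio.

The chord is a dominant seventh chord on E.
A dominant resolves down a perfect fifth: E → A. In D minor, A is scale degree 5, i.e. V.

V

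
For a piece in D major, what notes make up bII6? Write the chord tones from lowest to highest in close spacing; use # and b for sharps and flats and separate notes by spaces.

G Bb Eb

Scale degree 2 in D major is E; lowering it a half step gives Eb. bII6 is the Neapolitan sixth — a major triad on the lowered second degree, here in its customary first inversion.
So the chord is Eb-G-Bb, a major triad.
With the 6 figure the chord is in first inversion; from the bass G upward in close position it reads G-Bb-Eb.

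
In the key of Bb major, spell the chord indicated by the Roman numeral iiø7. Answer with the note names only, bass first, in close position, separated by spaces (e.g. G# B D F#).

Scale degree 2 in Bb major is C; here the chord built on it is altered to a half-diminished seventh chord. iiø7 is the half-diminished supertonic seventh, borrowed from the parallel minor.
So the chord is C-Eb-Gb-Bb, a half-diminished seventh chord.

C Eb Gb Bb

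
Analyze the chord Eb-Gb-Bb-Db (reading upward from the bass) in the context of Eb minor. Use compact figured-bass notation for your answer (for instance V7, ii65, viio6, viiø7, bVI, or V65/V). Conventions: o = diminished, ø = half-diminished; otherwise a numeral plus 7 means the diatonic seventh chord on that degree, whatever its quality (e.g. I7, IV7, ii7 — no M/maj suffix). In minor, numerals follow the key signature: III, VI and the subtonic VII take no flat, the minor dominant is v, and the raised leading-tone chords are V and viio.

i7

Stacked in thirds the chord is Eb-Gb-Bb-Db: a minor seventh chord on Eb.
Eb is scale degree 1 in Eb minor, and a minor seventh chord on that degree is written i7.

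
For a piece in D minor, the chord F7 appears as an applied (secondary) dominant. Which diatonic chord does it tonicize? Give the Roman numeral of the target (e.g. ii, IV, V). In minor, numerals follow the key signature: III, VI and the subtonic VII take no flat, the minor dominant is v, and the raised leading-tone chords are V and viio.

The chord is a dominant seventh chord on F.
A dominant resolves down a perfect fifth: F → Bb. In D minor, Bb is scale degree 6, i.e. VI.

VI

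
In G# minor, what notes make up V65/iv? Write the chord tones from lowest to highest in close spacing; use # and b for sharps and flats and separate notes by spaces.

B# D# F# G#

The slash means an applied dominant: we want the dominant of iv. In G# minor, iv is C# minor, and its dominant is built on G#.
Building a dominant seventh chord on G# gives G#-B#-D#-F#.
With the 65 figure the chord is in first inversion; from the bass B# upward in close position it reads B#-D#-F#-G#.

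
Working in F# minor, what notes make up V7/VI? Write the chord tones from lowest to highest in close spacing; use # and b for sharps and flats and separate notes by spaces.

The slash means an applied dominant: we want the dominant of VI. In F# minor, VI is D major, and its dominant is built on A.
Building a dominant seventh chord on A gives A-C#-E-G.

A C# E G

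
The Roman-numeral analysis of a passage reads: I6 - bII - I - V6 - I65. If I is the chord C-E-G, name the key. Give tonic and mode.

I is given as C-E-G — a major triad with root C.
If C is scale degree 1 and the mode makes that degree carry a major triad, the tonic is C and the mode is major.

C major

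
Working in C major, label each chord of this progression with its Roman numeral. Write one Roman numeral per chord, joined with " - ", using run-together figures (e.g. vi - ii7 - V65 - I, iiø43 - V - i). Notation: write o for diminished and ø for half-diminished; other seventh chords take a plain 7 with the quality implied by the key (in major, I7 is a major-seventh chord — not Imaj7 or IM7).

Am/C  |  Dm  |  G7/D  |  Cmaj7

Am/C: root A is the submediant; minor triad there is vi6.
Dm: minor triad on D = scale degree 2 → ii.
G7/D has root G, degree 5 in C major, so V43.
Cmaj7 has root C, degree 1 in C major, so I7.

vi6 - ii - V43 - I7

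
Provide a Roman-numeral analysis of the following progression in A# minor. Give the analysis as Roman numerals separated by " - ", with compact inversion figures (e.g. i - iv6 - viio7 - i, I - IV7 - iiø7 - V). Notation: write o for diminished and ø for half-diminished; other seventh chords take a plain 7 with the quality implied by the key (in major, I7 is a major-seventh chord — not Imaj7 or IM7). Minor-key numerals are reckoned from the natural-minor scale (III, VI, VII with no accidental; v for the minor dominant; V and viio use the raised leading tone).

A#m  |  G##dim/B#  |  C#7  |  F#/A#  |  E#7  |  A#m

i - viio6 - V7/VI - VI6 - V7 - i

A#m: minor triad on A# = scale degree 1 → i.
G##dim/B# has root G##, degree 7 in A# minor, so viio6.
C#7: a dominant seventh chord on C#, the applied dominant of VI → V7/VI.
F#/A# has root F#, degree 6 in A# minor, so VI6.
E#7 has root E#, degree 5 in A# minor, so V7.
A#m: minor triad on A# = scale degree 1 → i.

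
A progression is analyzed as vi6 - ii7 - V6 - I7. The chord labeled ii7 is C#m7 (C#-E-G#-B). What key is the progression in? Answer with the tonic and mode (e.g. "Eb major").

B major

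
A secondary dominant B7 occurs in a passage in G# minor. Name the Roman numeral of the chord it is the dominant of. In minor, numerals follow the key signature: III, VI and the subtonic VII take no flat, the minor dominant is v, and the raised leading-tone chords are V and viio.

VI

The chord is a dominant seventh chord on B.
A dominant resolves down a perfect fifth: B → E. In G# minor, E is scale degree 6, i.e. VI.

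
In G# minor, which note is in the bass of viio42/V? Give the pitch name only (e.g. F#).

B

The applied chord viio42/V is rooted on C##: C##-E#-G#-B.
The figure 42 means third inversion — the seventh is in the bass.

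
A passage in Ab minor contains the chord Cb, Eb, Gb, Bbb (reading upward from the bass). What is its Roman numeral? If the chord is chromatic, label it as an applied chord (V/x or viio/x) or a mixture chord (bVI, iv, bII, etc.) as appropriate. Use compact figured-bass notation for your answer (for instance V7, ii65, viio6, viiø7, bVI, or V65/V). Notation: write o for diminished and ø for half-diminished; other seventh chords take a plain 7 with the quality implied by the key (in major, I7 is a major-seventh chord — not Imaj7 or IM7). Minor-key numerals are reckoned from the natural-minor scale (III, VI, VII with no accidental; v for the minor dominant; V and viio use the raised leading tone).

V7/VI

Stacked in thirds the chord is Cb-Eb-Gb-Bbb: a dominant seventh chord on Cb.
Cb is not a diatonic chord root with this quality in Ab minor, but it lies a perfect fifth above Fb (VI), so the chord functions as an applied dominant of VI.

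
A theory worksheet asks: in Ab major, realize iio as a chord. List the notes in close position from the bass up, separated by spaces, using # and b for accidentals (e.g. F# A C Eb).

Bb Db Fb

Scale degree 2 in Ab major is Bb; here the chord built on it is altered to a diminished triad. iio is the diminished supertonic triad, borrowed from the parallel minor.
So the chord is Bb-Db-Fb, a diminished triad.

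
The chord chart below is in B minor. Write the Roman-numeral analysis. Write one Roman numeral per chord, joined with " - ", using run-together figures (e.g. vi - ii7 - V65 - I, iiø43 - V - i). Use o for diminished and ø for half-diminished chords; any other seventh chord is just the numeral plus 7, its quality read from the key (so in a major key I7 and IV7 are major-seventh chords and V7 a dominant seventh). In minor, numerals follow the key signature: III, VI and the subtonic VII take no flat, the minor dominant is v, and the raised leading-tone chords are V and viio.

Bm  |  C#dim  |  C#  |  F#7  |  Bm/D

i - iio - V/V - V7 - i6

Bm: minor triad on B = scale degree 1 → i.
C#dim: root C# is the supertonic; diminished triad there is iio.
C#: chromatic; C# is V of V, so V/V.
F#7: dominant seventh chord on F# = scale degree 5 → V7.
Bm/D: root B is the tonic; minor triad there is i6.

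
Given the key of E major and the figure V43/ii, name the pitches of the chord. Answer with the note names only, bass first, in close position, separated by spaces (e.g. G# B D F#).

G# B C# E#

V43/ii is a secondary dominant — the dominant seventh of ii. ii in E major is F#, so the applied chord's root is C#, a perfect fifth above.
Building a dominant seventh chord on C# gives C#-E#-G#-B.
The figured bass 43 indicates second inversion, placing the fifth (G#) in the bass: G#-B-C#-E#.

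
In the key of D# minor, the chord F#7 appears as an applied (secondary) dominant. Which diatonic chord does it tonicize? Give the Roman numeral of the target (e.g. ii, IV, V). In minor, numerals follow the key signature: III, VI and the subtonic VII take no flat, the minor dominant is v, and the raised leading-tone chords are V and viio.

The chord is a dominant seventh chord on F#.
A dominant resolves down a perfect fifth: F# → B. In D# minor, B is scale degree 6, i.e. VI.

VI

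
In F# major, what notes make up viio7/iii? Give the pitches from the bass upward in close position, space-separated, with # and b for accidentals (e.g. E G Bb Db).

viio7/iii is a secondary leading-tone chord. The target iii is A# in F# major; the applied chord is rooted a semitone below, on G##.
Building a fully diminished seventh chord on G## gives G##-B#-D#-F#.

G## B# D# F#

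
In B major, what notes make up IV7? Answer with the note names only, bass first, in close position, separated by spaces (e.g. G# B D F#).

E G# B D#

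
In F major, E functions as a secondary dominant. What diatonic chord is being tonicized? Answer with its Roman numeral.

iii

The chord is a major triad on E.
A dominant resolves down a perfect fifth: E → A. In F major, A is scale degree 3, i.e. iii.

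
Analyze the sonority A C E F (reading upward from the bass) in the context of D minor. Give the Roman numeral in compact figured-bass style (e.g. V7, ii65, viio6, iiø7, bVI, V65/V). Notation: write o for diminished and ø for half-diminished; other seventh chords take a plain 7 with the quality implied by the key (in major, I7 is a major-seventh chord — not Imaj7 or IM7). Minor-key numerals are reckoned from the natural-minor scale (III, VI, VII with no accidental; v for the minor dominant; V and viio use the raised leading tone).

Stacked in thirds the chord is F-A-C-E: a major seventh chord on F.
F is scale degree 3 in D minor, and a major seventh chord on that degree is written III7.
With A in the bass the chord is in first inversion, so the figured bass is 65.

III65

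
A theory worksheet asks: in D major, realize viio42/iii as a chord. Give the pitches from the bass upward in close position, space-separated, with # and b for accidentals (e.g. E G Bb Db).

D E# G# B

The slash marks an applied leading-tone chord: viio of iii. In D major, iii is F#, so the leading tone to it is E#, a half step below.
Building a fully diminished seventh chord on E# gives E#-G#-B-D.
With the 42 figure the chord is in third inversion; from the bass D upward in close position it reads D-E#-G#-B.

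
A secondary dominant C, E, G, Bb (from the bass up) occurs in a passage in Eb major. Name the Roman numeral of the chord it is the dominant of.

ii

The chord is a dominant seventh chord on C.
A dominant resolves down a perfect fifth: C → F. In Eb major, F is scale degree 2, i.e. ii.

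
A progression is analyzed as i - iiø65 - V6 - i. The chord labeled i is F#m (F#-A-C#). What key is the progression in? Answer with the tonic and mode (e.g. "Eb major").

F# minor

The anchor chord is a minor triad on F#, labeled i.
If F# is scale degree 1 and the mode makes that degree carry a minor triad, the tonic is F# and the mode is minor.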